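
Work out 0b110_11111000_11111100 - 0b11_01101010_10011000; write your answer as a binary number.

0b111000111001100100

Subtract column by column in base 2:
  0-0 → 0
  0-0 → 0
  1-0 → 1
  1-1 → 0
  1-1 → 0
  1-0 → 1
  1-0 → 1
  1-1 → 0
  0-0 → 0
  0-1 → 1 (borrow)
  0-0-1 → 1 (borrow)
  1-1-1 → 1 (borrow)
  1-0-1 → 0
  1-1 → 0
  1-1 → 0
  1-0 → 1
  0-1 → 1 (borrow)
  1-1-1 → 1 (borrow)
  1-0-1 → 0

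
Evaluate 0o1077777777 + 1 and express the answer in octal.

The trailing 8 digits are 7 (max in base 8), so adding 1 cascades: they roll to 0 and the next digit up increments.

0o1100000000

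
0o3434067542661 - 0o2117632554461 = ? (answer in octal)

0o1314234766200

Subtract column by column in base 8:
  1-1 → 0
  6-6 → 0
  6-4 → 2
  2-4 → 6 (borrow)
  4-5-1 → 6 (borrow)
  5-5-1 → 7 (borrow)
  7-2-1 → 4
  6-3 → 3
  0-6 → 2 (borrow)
  4-7-1 → 4 (borrow)
  3-1-1 → 1
  4-1 → 3
  3-2 → 1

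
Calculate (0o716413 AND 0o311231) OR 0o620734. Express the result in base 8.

0o716413 AND 0o311231 = 0o310011.
Then OR with 0o620734.

0o730735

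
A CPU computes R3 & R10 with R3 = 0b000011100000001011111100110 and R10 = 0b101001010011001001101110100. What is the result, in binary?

0b000001000000001001101100100

AND bit by bit (1 only where both bits are 1):
  000011100000001011111100110
& 101001010011001001101110100
= 000001000000001001101100100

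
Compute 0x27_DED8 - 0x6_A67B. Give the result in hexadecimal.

Subtract column by column in base 16:
  8-B → D (borrow)
  D-7-1 → 5
  E-6 → 8
  D-A → 3
  7-6 → 1
  2-0 → 2

0x21385D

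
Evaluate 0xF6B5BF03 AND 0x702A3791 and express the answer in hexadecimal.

AND each hex digit independently (no carries):
  F&7=7, 6&0=0, B&2=2, 5&A=0, B&3=3, F&7=7, 0&9=0, 3&1=1

0x70203701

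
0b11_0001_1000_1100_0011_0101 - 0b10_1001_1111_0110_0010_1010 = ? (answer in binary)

0b1111001011000001011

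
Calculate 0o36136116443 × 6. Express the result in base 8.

0o265064727322

Multiply each base-8 digit by 6, carrying:
  3×6 = 18 → write 2 carry 2
  4×6+2 = 26 → write 2 carry 3
  4×6+3 = 27 → write 3 carry 3
  6×6+3 = 39 → write 7 carry 4
  1×6+4 = 10 → write 2 carry 1
  1×6+1 = 7 → write 7
  6×6 = 36 → write 4 carry 4
  3×6+4 = 22 → write 6 carry 2
  1×6+2 = 8 → write 0 carry 1
  6×6+1 = 37 → write 5 carry 4
  3×6+4 = 22 → write 6 carry 2
  remaining carry: 2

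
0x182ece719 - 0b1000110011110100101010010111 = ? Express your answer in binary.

0b101111010000111011001110010000010

0x182ece719 = 0b110000010111011001110011100011001 in binary.
Subtract column by column in base 2:
  1-1 → 0
  0-1 → 1 (borrow)
  0-1-1 → 0 (borrow)
  1-0-1 → 0
  1-1 → 0
  0-0 → 0
  0-0 → 0
  0-1 → 1 (borrow)
  1-0-1 → 0
  1-1 → 0
  1-0 → 1
  0-1 → 1 (borrow)
  0-0-1 → 1 (borrow)
  1-0-1 → 0
  1-1 → 0
  1-0 → 1
  0-1 → 1 (borrow)
  0-1-1 → 0 (borrow)
  1-1-1 → 1 (borrow)
  1-1-1 → 1 (borrow)
  0-0-1 → 1 (borrow)
  1-0-1 → 0
  1-1 → 0
  1-1 → 0
  0-0 → 0
  1-0 → 1
  0-0 → 0
  0-1 → 1 (borrow)
  0-0-1 → 1 (borrow)
  0-0-1 → 1 (borrow)
  0-0-1 → 1 (borrow)
  1-0-1 → 0
  1-0 → 1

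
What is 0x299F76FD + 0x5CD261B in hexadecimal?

0x2F6C9D18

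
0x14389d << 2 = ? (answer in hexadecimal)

0x50e274

2 bits is not a whole number of base-16 digits; in binary: 101000011100010011101 << 2 = 10100001110001001110100.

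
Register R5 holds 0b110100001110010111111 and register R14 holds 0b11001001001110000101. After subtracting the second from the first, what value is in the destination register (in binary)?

Subtract column by column in base 2:
  1-1 → 0
  1-0 → 1
  1-1 → 0
  1-0 → 1
  1-0 → 1
  1-0 → 1
  0-0 → 0
  1-1 → 0
  0-1 → 1 (borrow)
  0-1-1 → 0 (borrow)
  1-0-1 → 0
  1-0 → 1
  1-1 → 0
  0-0 → 0
  0-0 → 0
  0-1 → 1 (borrow)
  0-0-1 → 1 (borrow)
  1-0-1 → 0
  0-1 → 1 (borrow)
  1-1-1 → 1 (borrow)
  1-0-1 → 0

0b11011000100100111010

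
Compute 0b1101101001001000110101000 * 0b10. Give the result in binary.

Multiply each base-2 digit by 2, carrying:
  0×2 = 0 → write 0
  0×2 = 0 → write 0
  0×2 = 0 → write 0
  1×2 = 2 → write 0 carry 1
  0×2+1 = 1 → write 1
  1×2 = 2 → write 0 carry 1
  0×2+1 = 1 → write 1
  1×2 = 2 → write 0 carry 1
  1×2+1 = 3 → write 1 carry 1
  0×2+1 = 1 → write 1
  0×2 = 0 → write 0
  0×2 = 0 → write 0
  1×2 = 2 → write 0 carry 1
  0×2+1 = 1 → write 1
  0×2 = 0 → write 0
  1×2 = 2 → write 0 carry 1
  0×2+1 = 1 → write 1
  0×2 = 0 → write 0
  1×2 = 2 → write 0 carry 1
  0×2+1 = 1 → write 1
  1×2 = 2 → write 0 carry 1
  1×2+1 = 3 → write 1 carry 1
  0×2+1 = 1 → write 1
  1×2 = 2 → write 0 carry 1
  1×2+1 = 3 → write 1 carry 1
  remaining carry: 1

0b11011010010010001101010000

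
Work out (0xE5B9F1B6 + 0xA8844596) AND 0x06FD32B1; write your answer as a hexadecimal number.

Add column by column in base 16, right to left:
  6+6 = C
  B+9 = 4 carry 1
  1+5+1 = 7
  F+4 = 3 carry 1
  9+4+1 = E
  B+8 = 3 carry 1
  5+8+1 = E
  E+A = 8 carry 1
  final carry 1
Sum = 0x18E3E374C; now AND with 0x06FD32B1:
  1&0=0, 8&0=0, E&6=6, 3&F=3, E&D=C, 3&3=3, 7&2=2, 4&B=0, C&1=0

0x63C3200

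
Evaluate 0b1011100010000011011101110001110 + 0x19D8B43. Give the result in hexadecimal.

0x5DDF46D1

0b1011100010000011011101110001110 = 0x5C41BB8E in hexadecimal.
Add column by column in base 16, right to left:
  E+3 = 1 carry 1
  8+4+1 = D
  B+B = 6 carry 1
  B+8+1 = 4 carry 1
  1+D+1 = F
  4+9 = D
  C+1 = D
  5+0 = 5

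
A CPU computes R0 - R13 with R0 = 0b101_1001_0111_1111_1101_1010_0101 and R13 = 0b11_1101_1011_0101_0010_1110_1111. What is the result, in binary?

0b1101111001010101010110110

Subtract column by column in base 2:
  1-1 → 0
  0-1 → 1 (borrow)
  1-1-1 → 1 (borrow)
  0-1-1 → 0 (borrow)
  0-0-1 → 1 (borrow)
  1-1-1 → 1 (borrow)
  0-1-1 → 0 (borrow)
  1-1-1 → 1 (borrow)
  1-0-1 → 0
  0-1 → 1 (borrow)
  1-0-1 → 0
  1-0 → 1
  1-1 → 0
  1-0 → 1
  1-1 → 0
  1-0 → 1
  1-1 → 0
  1-1 → 0
  1-0 → 1
  0-1 → 1 (borrow)
  1-1-1 → 1 (borrow)
  0-0-1 → 1 (borrow)
  0-1-1 → 0 (borrow)
  1-1-1 → 1 (borrow)
  1-1-1 → 1 (borrow)
  0-1-1 → 0 (borrow)
  1-0-1 → 0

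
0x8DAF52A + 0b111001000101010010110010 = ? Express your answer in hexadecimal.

0b111001000101010010110010 = 0xE454B2 in hexadecimal.
Add column by column in base 16, right to left:
  A+2 = C
  2+B = D
  5+4 = 9
  F+5 = 4 carry 1
  A+4+1 = F
  D+E = B carry 1
  8+0+1 = 9

0x9BF49DC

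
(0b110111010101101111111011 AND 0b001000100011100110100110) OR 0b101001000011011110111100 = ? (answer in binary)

0b101001000011111110111110

0b110111010101101111111011 AND 0b001000100011100110100110 = 0b000000000001100110100010.
Then OR with 0b101001000011011110111100.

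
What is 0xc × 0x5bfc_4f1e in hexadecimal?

Multiply each base-16 digit by 12, carrying:
  e×12 = 168 → write 8 carry 10
  1×12+10 = 22 → write 6 carry 1
  f×12+1 = 181 → write 5 carry 11
  4×12+11 = 59 → write b carry 3
  c×12+3 = 147 → write 3 carry 9
  f×12+9 = 189 → write d carry 11
  b×12+11 = 143 → write f carry 8
  5×12+8 = 68 → write 4 carry 4
  remaining carry: 4

0x44fd3b568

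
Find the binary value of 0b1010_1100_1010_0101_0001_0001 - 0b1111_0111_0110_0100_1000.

0b100111010010111011001001

Subtract column by column in base 2:
  1-0 → 1
  0-0 → 0
  0-0 → 0
  0-1 → 1 (borrow)
  1-0-1 → 0
  0-0 → 0
  0-1 → 1 (borrow)
  0-0-1 → 1 (borrow)
  1-0-1 → 0
  0-1 → 1 (borrow)
  1-1-1 → 1 (borrow)
  0-0-1 → 1 (borrow)
  0-1-1 → 0 (borrow)
  1-1-1 → 1 (borrow)
  0-1-1 → 0 (borrow)
  1-0-1 → 0
  0-1 → 1 (borrow)
  0-1-1 → 0 (borrow)
  1-1-1 → 1 (borrow)
  1-1-1 → 1 (borrow)
  0-0-1 → 1 (borrow)
  1-0-1 → 0
  0-0 → 0
  1-0 → 1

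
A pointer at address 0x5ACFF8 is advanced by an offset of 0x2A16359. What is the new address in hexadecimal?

0x2FC3351

Add column by column in base 16, right to left:
  8+9 = 1 carry 1
  F+5+1 = 5 carry 1
  F+3+1 = 3 carry 1
  C+6+1 = 3 carry 1
  A+1+1 = C
  5+A = F
  0+2 = 2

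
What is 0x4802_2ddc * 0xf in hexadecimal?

Multiply each base-16 digit by 15, carrying:
  c×15 = 180 → write 4 carry 11
  d×15+11 = 206 → write e carry 12
  d×15+12 = 207 → write f carry 12
  2×15+12 = 42 → write a carry 2
  2×15+2 = 32 → write 0 carry 2
  0×15+2 = 2 → write 2
  8×15 = 120 → write 8 carry 7
  4×15+7 = 67 → write 3 carry 4
  remaining carry: 4

0x43820afe4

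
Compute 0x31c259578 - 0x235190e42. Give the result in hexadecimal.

0xe70c8736

Subtract column by column in base 16:
  8-2 → 6
  7-4 → 3
  5-e → 7 (borrow)
  9-0-1 → 8
  5-9 → c (borrow)
  2-1-1 → 0
  c-5 → 7
  1-3 → e (borrow)
  3-2-1 → 0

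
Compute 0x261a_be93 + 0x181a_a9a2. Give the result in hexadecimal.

0x3e356835

Add column by column in base 16, right to left:
  3+2 = 5
  9+a = 3 carry 1
  e+9+1 = 8 carry 1
  b+a+1 = 6 carry 1
  a+a+1 = 5 carry 1
  1+1+1 = 3
  6+8 = e
  2+1 = 3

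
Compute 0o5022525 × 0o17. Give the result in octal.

Multiply each base-8 digit by 15, carrying:
  5×15 = 75 → write 3 carry 9
  2×15+9 = 39 → write 7 carry 4
  5×15+4 = 79 → write 7 carry 9
  2×15+9 = 39 → write 7 carry 4
  2×15+4 = 34 → write 2 carry 4
  0×15+4 = 4 → write 4
  5×15 = 75 → write 3 carry 9
  remaining carry: 11

0o113427773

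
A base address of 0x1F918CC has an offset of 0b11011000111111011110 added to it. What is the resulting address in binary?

0b10000001101010100010101010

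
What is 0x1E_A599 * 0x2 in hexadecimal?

0x3D4B32

Multiply each base-16 digit by 2, carrying:
  9×2 = 18 → write 2 carry 1
  9×2+1 = 19 → write 3 carry 1
  5×2+1 = 11 → write B
  A×2 = 20 → write 4 carry 1
  E×2+1 = 29 → write D carry 1
  1×2+1 = 3 → write 3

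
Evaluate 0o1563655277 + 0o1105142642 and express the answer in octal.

Add column by column in base 8, right to left:
  7+2 = 1 carry 1
  7+4+1 = 4 carry 1
  2+6+1 = 1 carry 1
  5+2+1 = 0 carry 1
  5+4+1 = 2 carry 1
  6+1+1 = 0 carry 1
  3+5+1 = 1 carry 1
  6+0+1 = 7
  5+1 = 6
  1+1 = 2

0o2671020141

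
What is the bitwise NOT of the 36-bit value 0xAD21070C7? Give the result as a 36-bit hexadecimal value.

0x52DEF8F38

Each hex digit d becomes F−d:
  A→5, D→2, 2→D, 1→E, 0→F, 7→8, 0→F, C→3, 7→8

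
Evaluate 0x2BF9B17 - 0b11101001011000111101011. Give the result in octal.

0x2BF9B17 = 0o257715427 in octal.
0b11101001011000111101011 = 0o35130753 in octal.
Subtract column by column in base 8:
  7-3 → 4
  2-5 → 5 (borrow)
  4-7-1 → 4 (borrow)
  5-0-1 → 4
  1-3 → 6 (borrow)
  7-1-1 → 5
  7-5 → 2
  5-3 → 2
  2-0 → 2

0o222564454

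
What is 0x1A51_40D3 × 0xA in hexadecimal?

Multiply each base-16 digit by 10, carrying:
  3×10 = 30 → write E carry 1
  D×10+1 = 131 → write 3 carry 8
  0×10+8 = 8 → write 8
  4×10 = 40 → write 8 carry 2
  1×10+2 = 12 → write C
  5×10 = 50 → write 2 carry 3
  A×10+3 = 103 → write 7 carry 6
  1×10+6 = 16 → write 0 carry 1
  remaining carry: 1

0x1072C883E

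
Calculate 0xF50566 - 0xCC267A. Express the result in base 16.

0x28DEEC

Subtract column by column in base 16:
  6-A → C (borrow)
  6-7-1 → E (borrow)
  5-6-1 → E (borrow)
  0-2-1 → D (borrow)
  5-C-1 → 8 (borrow)
  F-C-1 → 2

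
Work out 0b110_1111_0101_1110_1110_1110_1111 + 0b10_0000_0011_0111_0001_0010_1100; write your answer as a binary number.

0b1000111110010110000000011011

Add column by column in base 2, right to left:
  1+0 = 1
  1+0 = 1
  1+1 = 0 carry 1
  1+1+1 = 1 carry 1
  0+0+1 = 1
  1+1 = 0 carry 1
  1+0+1 = 0 carry 1
  1+0+1 = 0 carry 1
  0+1+1 = 0 carry 1
  1+0+1 = 0 carry 1
  1+0+1 = 0 carry 1
  1+0+1 = 0 carry 1
  0+1+1 = 0 carry 1
  1+1+1 = 1 carry 1
  1+1+1 = 1 carry 1
  1+0+1 = 0 carry 1
  1+1+1 = 1 carry 1
  0+1+1 = 0 carry 1
  1+0+1 = 0 carry 1
  0+0+1 = 1
  1+0 = 1
  1+0 = 1
  1+0 = 1
  1+0 = 1
  0+0 = 0
  1+1 = 0 carry 1
  1+0+1 = 0 carry 1
  final carry 1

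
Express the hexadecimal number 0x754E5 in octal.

0o1652345

Expand each hex digit to 4 bits: 7=0111 5=0101 4=0100 E=1110 5=0101.
Group the bits in threes: 001 110 101 010 011 100 101 → 1652345.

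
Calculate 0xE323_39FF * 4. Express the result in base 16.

0x38C8CE7FC

Multiply each base-16 digit by 4, carrying:
  F×4 = 60 → write C carry 3
  F×4+3 = 63 → write F carry 3
  9×4+3 = 39 → write 7 carry 2
  3×4+2 = 14 → write E
  3×4 = 12 → write C
  2×4 = 8 → write 8
  3×4 = 12 → write C
  E×4 = 56 → write 8 carry 3
  remaining carry: 3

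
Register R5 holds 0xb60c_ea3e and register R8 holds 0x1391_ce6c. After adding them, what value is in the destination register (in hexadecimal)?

Add column by column in base 16, right to left:
  e+c = a carry 1
  3+6+1 = a
  a+e = 8 carry 1
  e+c+1 = b carry 1
  c+1+1 = e
  0+9 = 9
  6+3 = 9
  b+1 = c

0xc99eb8aa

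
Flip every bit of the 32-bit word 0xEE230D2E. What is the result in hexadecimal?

Each hex digit d becomes F−d:
  E→1, E→1, 2→D, 3→C, 0→F, D→2, 2→D, E→1

0x11DCF2D1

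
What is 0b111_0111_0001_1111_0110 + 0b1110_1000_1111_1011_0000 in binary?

Add column by column in base 2, right to left:
  0+0 = 0
  1+0 = 1
  1+0 = 1
  0+0 = 0
  1+1 = 0 carry 1
  1+1+1 = 1 carry 1
  1+0+1 = 0 carry 1
  1+1+1 = 1 carry 1
  1+1+1 = 1 carry 1
  0+1+1 = 0 carry 1
  0+1+1 = 0 carry 1
  0+1+1 = 0 carry 1
  1+0+1 = 0 carry 1
  1+0+1 = 0 carry 1
  1+0+1 = 0 carry 1
  0+1+1 = 0 carry 1
  1+0+1 = 0 carry 1
  1+1+1 = 1 carry 1
  1+1+1 = 1 carry 1
  0+1+1 = 0 carry 1
  final carry 1

0b101100000000110100110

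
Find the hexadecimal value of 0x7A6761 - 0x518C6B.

Subtract column by column in base 16:
  1-B → 6 (borrow)
  6-6-1 → F (borrow)
  7-C-1 → A (borrow)
  6-8-1 → D (borrow)
  A-1-1 → 8
  7-5 → 2

0x28DAF6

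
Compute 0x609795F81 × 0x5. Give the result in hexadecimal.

0x1E2F5EDD85

Multiply each base-16 digit by 5, carrying:
  1×5 = 5 → write 5
  8×5 = 40 → write 8 carry 2
  F×5+2 = 77 → write D carry 4
  5×5+4 = 29 → write D carry 1
  9×5+1 = 46 → write E carry 2
  7×5+2 = 37 → write 5 carry 2
  9×5+2 = 47 → write F carry 2
  0×5+2 = 2 → write 2
  6×5 = 30 → write E carry 1
  remaining carry: 1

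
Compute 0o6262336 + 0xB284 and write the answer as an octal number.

0o6413542

0xB284 = 0o131204 in octal.
Add column by column in base 8, right to left:
  6+4 = 2 carry 1
  3+0+1 = 4
  3+2 = 5
  2+1 = 3
  6+3 = 1 carry 1
  2+1+1 = 4
  6+0 = 6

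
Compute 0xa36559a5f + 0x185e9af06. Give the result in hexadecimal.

0xbbc3f4965

Add column by column in base 16, right to left:
  f+6 = 5 carry 1
  5+0+1 = 6
  a+f = 9 carry 1
  9+a+1 = 4 carry 1
  5+9+1 = f
  5+e = 3 carry 1
  6+5+1 = c
  3+8 = b
  a+1 = b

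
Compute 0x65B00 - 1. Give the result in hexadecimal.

The trailing 2 digits are 0, so subtracting 1 borrows through: they become F and the next digit up decrements.

0x65AFF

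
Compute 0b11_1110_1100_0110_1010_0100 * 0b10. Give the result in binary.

0b11111011000110101001000

Multiply each base-2 digit by 2, carrying:
  0×2 = 0 → write 0
  0×2 = 0 → write 0
  1×2 = 2 → write 0 carry 1
  0×2+1 = 1 → write 1
  0×2 = 0 → write 0
  1×2 = 2 → write 0 carry 1
  0×2+1 = 1 → write 1
  1×2 = 2 → write 0 carry 1
  0×2+1 = 1 → write 1
  1×2 = 2 → write 0 carry 1
  1×2+1 = 3 → write 1 carry 1
  0×2+1 = 1 → write 1
  0×2 = 0 → write 0
  0×2 = 0 → write 0
  1×2 = 2 → write 0 carry 1
  1×2+1 = 3 → write 1 carry 1
  0×2+1 = 1 → write 1
  1×2 = 2 → write 0 carry 1
  1×2+1 = 3 → write 1 carry 1
  1×2+1 = 3 → write 1 carry 1
  1×2+1 = 3 → write 1 carry 1
  1×2+1 = 3 → write 1 carry 1
  remaining carry: 1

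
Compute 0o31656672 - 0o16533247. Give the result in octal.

Subtract column by column in base 8:
  2-7 → 3 (borrow)
  7-4-1 → 2
  6-2 → 4
  6-3 → 3
  5-3 → 2
  6-5 → 1
  1-6 → 3 (borrow)
  3-1-1 → 1

0o13123423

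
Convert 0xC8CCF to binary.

0b11001000110011001111

Expand each hex digit to 4 bits: C=1100 8=1000 C=1100 C=1100 F=1111.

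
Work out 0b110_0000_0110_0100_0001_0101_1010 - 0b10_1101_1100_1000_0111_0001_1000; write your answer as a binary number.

0b11001010011011101001000010

Subtract column by column in base 2:
  0-0 → 0
  1-0 → 1
  0-0 → 0
  1-1 → 0
  1-1 → 0
  0-0 → 0
  1-0 → 1
  0-0 → 0
  1-1 → 0
  0-1 → 1 (borrow)
  0-1-1 → 0 (borrow)
  0-0-1 → 1 (borrow)
  0-0-1 → 1 (borrow)
  0-0-1 → 1 (borrow)
  1-0-1 → 0
  0-1 → 1 (borrow)
  0-0-1 → 1 (borrow)
  1-0-1 → 0
  1-1 → 0
  0-1 → 1 (borrow)
  0-1-1 → 0 (borrow)
  0-0-1 → 1 (borrow)
  0-1-1 → 0 (borrow)
  0-1-1 → 0 (borrow)
  0-0-1 → 1 (borrow)
  1-1-1 → 1 (borrow)
  1-0-1 → 0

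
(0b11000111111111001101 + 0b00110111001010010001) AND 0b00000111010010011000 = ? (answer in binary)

0b111000000011000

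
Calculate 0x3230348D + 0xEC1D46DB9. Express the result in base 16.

Add column by column in base 16, right to left:
  D+9 = 6 carry 1
  8+B+1 = 4 carry 1
  4+D+1 = 2 carry 1
  3+6+1 = A
  0+4 = 4
  3+D = 0 carry 1
  2+1+1 = 4
  3+C = F
  0+E = E

0xEF404A246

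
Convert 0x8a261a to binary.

0b100010100010011000011010

Expand each hex digit to 4 bits: 8=1000 a=1010 2=0010 6=0110 1=0001 a=1010.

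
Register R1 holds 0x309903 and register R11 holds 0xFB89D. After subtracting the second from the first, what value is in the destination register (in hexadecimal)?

Subtract column by column in base 16:
  3-D → 6 (borrow)
  0-9-1 → 6 (borrow)
  9-8-1 → 0
  9-B → E (borrow)
  0-F-1 → 0 (borrow)
  3-0-1 → 2

0x20E066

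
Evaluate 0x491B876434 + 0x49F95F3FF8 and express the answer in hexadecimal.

Add column by column in base 16, right to left:
  4+8 = C
  3+F = 2 carry 1
  4+F+1 = 4 carry 1
  6+3+1 = A
  7+F = 6 carry 1
  8+5+1 = E
  B+9 = 4 carry 1
  1+F+1 = 1 carry 1
  9+9+1 = 3 carry 1
  4+4+1 = 9

0x9314E6A42C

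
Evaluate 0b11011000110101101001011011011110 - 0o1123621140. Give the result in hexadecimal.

0xcf87747e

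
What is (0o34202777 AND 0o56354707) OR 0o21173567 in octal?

0o34202777 AND 0o56354707 = 0o14200707.
Then OR with 0o21173567.

0o35373767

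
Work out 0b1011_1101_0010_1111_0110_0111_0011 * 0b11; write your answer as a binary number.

0b100011011110001110001101011001

Multiply each base-2 digit by 3, carrying:
  1×3 = 3 → write 1 carry 1
  1×3+1 = 4 → write 0 carry 2
  0×3+2 = 2 → write 0 carry 1
  0×3+1 = 1 → write 1
  1×3 = 3 → write 1 carry 1
  1×3+1 = 4 → write 0 carry 2
  1×3+2 = 5 → write 1 carry 2
  0×3+2 = 2 → write 0 carry 1
  0×3+1 = 1 → write 1
  1×3 = 3 → write 1 carry 1
  1×3+1 = 4 → write 0 carry 2
  0×3+2 = 2 → write 0 carry 1
  1×3+1 = 4 → write 0 carry 2
  1×3+2 = 5 → write 1 carry 2
  1×3+2 = 5 → write 1 carry 2
  1×3+2 = 5 → write 1 carry 2
  0×3+2 = 2 → write 0 carry 1
  1×3+1 = 4 → write 0 carry 2
  0×3+2 = 2 → write 0 carry 1
  0×3+1 = 1 → write 1
  1×3 = 3 → write 1 carry 1
  0×3+1 = 1 → write 1
  1×3 = 3 → write 1 carry 1
  1×3+1 = 4 → write 0 carry 2
  1×3+2 = 5 → write 1 carry 2
  1×3+2 = 5 → write 1 carry 2
  0×3+2 = 2 → write 0 carry 1
  1×3+1 = 4 → write 0 carry 2
  remaining carry: 10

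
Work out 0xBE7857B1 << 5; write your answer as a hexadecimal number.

5 bits is not a whole number of base-16 digits; in binary: 10111110011110000101011110110001 << 5 = 1011111001111000010101111011000100000.

0x17CF0AF620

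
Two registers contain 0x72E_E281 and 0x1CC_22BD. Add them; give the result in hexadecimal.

Add column by column in base 16, right to left:
  1+D = E
  8+B = 3 carry 1
  2+2+1 = 5
  E+2 = 0 carry 1
  E+C+1 = B carry 1
  2+C+1 = F
  7+1 = 8

0x8FB053E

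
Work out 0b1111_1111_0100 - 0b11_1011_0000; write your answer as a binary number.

Subtract column by column in base 2:
  0-0 → 0
  0-0 → 0
  1-0 → 1
  0-0 → 0
  1-1 → 0
  1-1 → 0
  1-0 → 1
  1-1 → 0
  1-1 → 0
  1-1 → 0
  1-0 → 1
  1-0 → 1

0b110001000100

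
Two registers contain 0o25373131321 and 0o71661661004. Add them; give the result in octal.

Add column by column in base 8, right to left:
  1+4 = 5
  2+0 = 2
  3+0 = 3
  1+1 = 2
  3+6 = 1 carry 1
  1+6+1 = 0 carry 1
  3+1+1 = 5
  7+6 = 5 carry 1
  3+6+1 = 2 carry 1
  5+1+1 = 7
  2+7 = 1 carry 1
  final carry 1

0o117255012325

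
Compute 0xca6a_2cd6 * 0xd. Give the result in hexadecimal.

Multiply each base-16 digit by 13, carrying:
  6×13 = 78 → write e carry 4
  d×13+4 = 173 → write d carry 10
  c×13+10 = 166 → write 6 carry 10
  2×13+10 = 36 → write 4 carry 2
  a×13+2 = 132 → write 4 carry 8
  6×13+8 = 86 → write 6 carry 5
  a×13+5 = 135 → write 7 carry 8
  c×13+8 = 164 → write 4 carry 10
  remaining carry: a

0xa476446de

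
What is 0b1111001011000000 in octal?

0o171300

Group the bits in threes: 001 111 001 011 000 000 → 171300.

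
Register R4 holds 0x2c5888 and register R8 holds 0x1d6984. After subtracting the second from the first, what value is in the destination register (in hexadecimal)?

0xeef04

Subtract column by column in base 16:
  8-4 → 4
  8-8 → 0
  8-9 → f (borrow)
  5-6-1 → e (borrow)
  c-d-1 → e (borrow)
  2-1-1 → 0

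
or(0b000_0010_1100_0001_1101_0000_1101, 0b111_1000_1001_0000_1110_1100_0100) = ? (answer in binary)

OR bit by bit (1 where either bit is 1):
  000001011000001110100001101
| 111100010010000111011000100
= 111101011010001111111001101

0b111101011010001111111001101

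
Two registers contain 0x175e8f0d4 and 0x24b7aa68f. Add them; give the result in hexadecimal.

Add column by column in base 16, right to left:
  4+f = 3 carry 1
  d+8+1 = 6 carry 1
  0+6+1 = 7
  f+a = 9 carry 1
  8+a+1 = 3 carry 1
  e+7+1 = 6 carry 1
  5+b+1 = 1 carry 1
  7+4+1 = c
  1+2 = 3

0x3c1639763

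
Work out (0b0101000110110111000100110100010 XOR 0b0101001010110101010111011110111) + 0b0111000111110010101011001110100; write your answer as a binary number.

0b111010011110100111110111001001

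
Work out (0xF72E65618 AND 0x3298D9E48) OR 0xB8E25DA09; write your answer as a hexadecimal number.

0xBAEA5DE09

0xF72E65618 AND 0x3298D9E48 = 0x320841608.
Then OR with 0xB8E25DA09.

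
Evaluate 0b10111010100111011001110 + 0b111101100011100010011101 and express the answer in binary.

0b1010100111000011101101011

Add column by column in base 2, right to left:
  0+1 = 1
  1+0 = 1
  1+1 = 0 carry 1
  1+1+1 = 1 carry 1
  0+1+1 = 0 carry 1
  0+0+1 = 1
  1+0 = 1
  1+1 = 0 carry 1
  0+0+1 = 1
  1+0 = 1
  1+0 = 1
  1+1 = 0 carry 1
  0+1+1 = 0 carry 1
  0+1+1 = 0 carry 1
  1+0+1 = 0 carry 1
  0+0+1 = 1
  1+0 = 1
  0+1 = 1
  1+1 = 0 carry 1
  1+0+1 = 0 carry 1
  1+1+1 = 1 carry 1
  0+1+1 = 0 carry 1
  1+1+1 = 1 carry 1
  0+1+1 = 0 carry 1
  final carry 1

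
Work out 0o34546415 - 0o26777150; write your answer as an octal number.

0o5547245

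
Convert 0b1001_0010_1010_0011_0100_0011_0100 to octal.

0o1112432064

Group the bits in threes: 001 001 001 010 100 011 010 000 110 100 → 1112432064.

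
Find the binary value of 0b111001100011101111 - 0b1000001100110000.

0b110001010110111111

Subtract column by column in base 2:
  1-0 → 1
  1-0 → 1
  1-0 → 1
  1-0 → 1
  0-1 → 1 (borrow)
  1-1-1 → 1 (borrow)
  1-0-1 → 0
  1-0 → 1
  0-1 → 1 (borrow)
  0-1-1 → 0 (borrow)
  0-0-1 → 1 (borrow)
  1-0-1 → 0
  1-0 → 1
  0-0 → 0
  0-0 → 0
  1-1 → 0
  1-0 → 1
  1-0 → 1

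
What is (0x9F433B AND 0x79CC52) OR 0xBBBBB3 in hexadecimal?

0x9F433B AND 0x79CC52 = 0x194012.
Then OR with 0xBBBBB3.

0xBBFBB3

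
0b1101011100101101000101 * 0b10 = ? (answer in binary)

0b11010111001011010001010

Multiply each base-2 digit by 2, carrying:
  1×2 = 2 → write 0 carry 1
  0×2+1 = 1 → write 1
  1×2 = 2 → write 0 carry 1
  0×2+1 = 1 → write 1
  0×2 = 0 → write 0
  0×2 = 0 → write 0
  1×2 = 2 → write 0 carry 1
  0×2+1 = 1 → write 1
  1×2 = 2 → write 0 carry 1
  1×2+1 = 3 → write 1 carry 1
  0×2+1 = 1 → write 1
  1×2 = 2 → write 0 carry 1
  0×2+1 = 1 → write 1
  0×2 = 0 → write 0
  1×2 = 2 → write 0 carry 1
  1×2+1 = 3 → write 1 carry 1
  1×2+1 = 3 → write 1 carry 1
  0×2+1 = 1 → write 1
  1×2 = 2 → write 0 carry 1
  0×2+1 = 1 → write 1
  1×2 = 2 → write 0 carry 1
  1×2+1 = 3 → write 1 carry 1
  remaining carry: 1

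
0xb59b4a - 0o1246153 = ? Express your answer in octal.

0xb59b4a = 0o55315512 in octal.
Subtract column by column in base 8:
  2-3 → 7 (borrow)
  1-5-1 → 3 (borrow)
  5-1-1 → 3
  5-6 → 7 (borrow)
  1-4-1 → 4 (borrow)
  3-2-1 → 0
  5-1 → 4
  5-0 → 5

0o54047337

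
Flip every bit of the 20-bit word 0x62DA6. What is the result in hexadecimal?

0x9D259

Each hex digit d becomes F−d:
  6→9, 2→D, D→2, A→5, 6→9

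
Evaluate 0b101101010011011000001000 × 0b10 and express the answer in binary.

Multiply each base-2 digit by 2, carrying:
  0×2 = 0 → write 0
  0×2 = 0 → write 0
  0×2 = 0 → write 0
  1×2 = 2 → write 0 carry 1
  0×2+1 = 1 → write 1
  0×2 = 0 → write 0
  0×2 = 0 → write 0
  0×2 = 0 → write 0
  0×2 = 0 → write 0
  1×2 = 2 → write 0 carry 1
  1×2+1 = 3 → write 1 carry 1
  0×2+1 = 1 → write 1
  1×2 = 2 → write 0 carry 1
  1×2+1 = 3 → write 1 carry 1
  0×2+1 = 1 → write 1
  0×2 = 0 → write 0
  1×2 = 2 → write 0 carry 1
  0×2+1 = 1 → write 1
  1×2 = 2 → write 0 carry 1
  0×2+1 = 1 → write 1
  1×2 = 2 → write 0 carry 1
  1×2+1 = 3 → write 1 carry 1
  0×2+1 = 1 → write 1
  1×2 = 2 → write 0 carry 1
  remaining carry: 1

0b1011010100110110000010000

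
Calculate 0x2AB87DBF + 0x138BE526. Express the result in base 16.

0x3E4462E5

Add column by column in base 16, right to left:
  F+6 = 5 carry 1
  B+2+1 = E
  D+5 = 2 carry 1
  7+E+1 = 6 carry 1
  8+B+1 = 4 carry 1
  B+8+1 = 4 carry 1
  A+3+1 = E
  2+1 = 3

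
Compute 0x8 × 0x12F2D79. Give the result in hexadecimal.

Multiply each base-16 digit by 8, carrying:
  9×8 = 72 → write 8 carry 4
  7×8+4 = 60 → write C carry 3
  D×8+3 = 107 → write B carry 6
  2×8+6 = 22 → write 6 carry 1
  F×8+1 = 121 → write 9 carry 7
  2×8+7 = 23 → write 7 carry 1
  1×8+1 = 9 → write 9

0x9796BC8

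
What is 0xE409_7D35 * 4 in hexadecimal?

0x39025F4D4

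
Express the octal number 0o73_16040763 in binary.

0b111011001110000100000111110011

Each octal digit is 3 bits: 7=111 3=011 1=001 6=110 0=000 4=100 0=000 7=111 6=110 3=011.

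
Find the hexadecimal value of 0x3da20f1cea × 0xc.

0x2e398b55af8

Multiply each base-16 digit by 12, carrying:
  a×12 = 120 → write 8 carry 7
  e×12+7 = 175 → write f carry 10
  c×12+10 = 154 → write a carry 9
  1×12+9 = 21 → write 5 carry 1
  f×12+1 = 181 → write 5 carry 11
  0×12+11 = 11 → write b
  2×12 = 24 → write 8 carry 1
  a×12+1 = 121 → write 9 carry 7
  d×12+7 = 163 → write 3 carry 10
  3×12+10 = 46 → write e carry 2
  remaining carry: 2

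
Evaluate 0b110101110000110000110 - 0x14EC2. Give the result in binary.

0b110011001001011000100

0x14EC2 = 0b10100111011000010 in binary.
Subtract column by column in base 2:
  0-0 → 0
  1-1 → 0
  1-0 → 1
  0-0 → 0
  0-0 → 0
  0-0 → 0
  0-1 → 1 (borrow)
  1-1-1 → 1 (borrow)
  1-0-1 → 0
  0-1 → 1 (borrow)
  0-1-1 → 0 (borrow)
  0-1-1 → 0 (borrow)
  0-0-1 → 1 (borrow)
  1-0-1 → 0
  1-1 → 0
  1-0 → 1
  0-1 → 1 (borrow)
  1-0-1 → 0
  0-0 → 0
  1-0 → 1
  1-0 → 1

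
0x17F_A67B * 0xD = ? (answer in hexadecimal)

Multiply each base-16 digit by 13, carrying:
  B×13 = 143 → write F carry 8
  7×13+8 = 99 → write 3 carry 6
  6×13+6 = 84 → write 4 carry 5
  A×13+5 = 135 → write 7 carry 8
  F×13+8 = 203 → write B carry 12
  7×13+12 = 103 → write 7 carry 6
  1×13+6 = 19 → write 3 carry 1
  remaining carry: 1

0x137B743F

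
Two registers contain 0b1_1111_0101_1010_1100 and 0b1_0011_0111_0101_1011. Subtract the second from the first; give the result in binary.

0b1011111001010001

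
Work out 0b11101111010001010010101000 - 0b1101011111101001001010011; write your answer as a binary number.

0b10000011010100001001010101

Subtract column by column in base 2:
  0-1 → 1 (borrow)
  0-1-1 → 0 (borrow)
  0-0-1 → 1 (borrow)
  1-0-1 → 0
  0-1 → 1 (borrow)
  1-0-1 → 0
  0-1 → 1 (borrow)
  1-0-1 → 0
  0-0 → 0
  0-1 → 1 (borrow)
  1-0-1 → 0
  0-0 → 0
  1-1 → 0
  0-0 → 0
  0-1 → 1 (borrow)
  0-1-1 → 0 (borrow)
  1-1-1 → 1 (borrow)
  0-1-1 → 0 (borrow)
  1-1-1 → 1 (borrow)
  1-1-1 → 1 (borrow)
  1-0-1 → 0
  1-1 → 0
  0-0 → 0
  1-1 → 0
  1-1 → 0
  1-0 → 1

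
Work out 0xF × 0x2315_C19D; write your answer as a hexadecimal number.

Multiply each base-16 digit by 15, carrying:
  D×15 = 195 → write 3 carry 12
  9×15+12 = 147 → write 3 carry 9
  1×15+9 = 24 → write 8 carry 1
  C×15+1 = 181 → write 5 carry 11
  5×15+11 = 86 → write 6 carry 5
  1×15+5 = 20 → write 4 carry 1
  3×15+1 = 46 → write E carry 2
  2×15+2 = 32 → write 0 carry 2
  remaining carry: 2

0x20E465833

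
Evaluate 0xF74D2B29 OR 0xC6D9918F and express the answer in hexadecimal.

OR each hex digit independently (no carries):
  F|C=F, 7|6=7, 4|D=D, D|9=D, 2|9=B, B|1=B, 2|8=A, 9|F=F

0xF7DDBBAF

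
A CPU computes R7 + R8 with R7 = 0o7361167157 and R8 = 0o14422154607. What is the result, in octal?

0o24003343766

Add column by column in base 8, right to left:
  7+7 = 6 carry 1
  5+0+1 = 6
  1+6 = 7
  7+4 = 3 carry 1
  6+5+1 = 4 carry 1
  1+1+1 = 3
  1+2 = 3
  6+2 = 0 carry 1
  3+4+1 = 0 carry 1
  7+4+1 = 4 carry 1
  0+1+1 = 2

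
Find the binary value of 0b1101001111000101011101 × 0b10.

0b11010011110001010111010

Multiply each base-2 digit by 2, carrying:
  1×2 = 2 → write 0 carry 1
  0×2+1 = 1 → write 1
  1×2 = 2 → write 0 carry 1
  1×2+1 = 3 → write 1 carry 1
  1×2+1 = 3 → write 1 carry 1
  0×2+1 = 1 → write 1
  1×2 = 2 → write 0 carry 1
  0×2+1 = 1 → write 1
  1×2 = 2 → write 0 carry 1
  0×2+1 = 1 → write 1
  0×2 = 0 → write 0
  0×2 = 0 → write 0
  1×2 = 2 → write 0 carry 1
  1×2+1 = 3 → write 1 carry 1
  1×2+1 = 3 → write 1 carry 1
  1×2+1 = 3 → write 1 carry 1
  0×2+1 = 1 → write 1
  0×2 = 0 → write 0
  1×2 = 2 → write 0 carry 1
  0×2+1 = 1 → write 1
  1×2 = 2 → write 0 carry 1
  1×2+1 = 3 → write 1 carry 1
  remaining carry: 1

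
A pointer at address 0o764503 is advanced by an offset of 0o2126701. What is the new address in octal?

0o3113404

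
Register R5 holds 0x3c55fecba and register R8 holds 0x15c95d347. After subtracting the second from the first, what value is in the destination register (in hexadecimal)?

Subtract column by column in base 16:
  a-7 → 3
  b-4 → 7
  c-3 → 9
  e-d → 1
  f-5 → a
  5-9 → c (borrow)
  5-c-1 → 8 (borrow)
  c-5-1 → 6
  3-1 → 2

0x268ca1973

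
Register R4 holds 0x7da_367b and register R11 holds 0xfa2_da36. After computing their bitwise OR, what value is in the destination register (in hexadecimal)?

OR each hex digit independently (no carries):
  7|f=f, d|a=f, a|2=a, 3|d=f, 6|a=e, 7|3=7, b|6=f

0xffafe7f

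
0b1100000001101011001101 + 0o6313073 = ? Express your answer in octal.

0o22330410

0b1100000001101011001101 = 0o14015315 in octal.
Add column by column in base 8, right to left:
  5+3 = 0 carry 1
  1+7+1 = 1 carry 1
  3+0+1 = 4
  5+3 = 0 carry 1
  1+1+1 = 3
  0+3 = 3
  4+6 = 2 carry 1
  1+0+1 = 2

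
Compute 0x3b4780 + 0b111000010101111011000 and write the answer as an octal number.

0o25671530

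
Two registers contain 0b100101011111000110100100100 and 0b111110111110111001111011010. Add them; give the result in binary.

Add column by column in base 2, right to left:
  0+0 = 0
  0+1 = 1
  1+0 = 1
  0+1 = 1
  0+1 = 1
  1+0 = 1
  0+1 = 1
  0+1 = 1
  1+1 = 0 carry 1
  0+1+1 = 0 carry 1
  1+0+1 = 0 carry 1
  1+0+1 = 0 carry 1
  0+1+1 = 0 carry 1
  0+1+1 = 0 carry 1
  0+1+1 = 0 carry 1
  1+0+1 = 0 carry 1
  1+1+1 = 1 carry 1
  1+1+1 = 1 carry 1
  1+1+1 = 1 carry 1
  1+1+1 = 1 carry 1
  0+1+1 = 0 carry 1
  1+0+1 = 0 carry 1
  0+1+1 = 0 carry 1
  1+1+1 = 1 carry 1
  0+1+1 = 0 carry 1
  0+1+1 = 0 carry 1
  1+1+1 = 1 carry 1
  final carry 1

0b1100100011110000000011111110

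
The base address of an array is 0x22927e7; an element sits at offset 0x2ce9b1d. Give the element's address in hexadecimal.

0x4f7c304

Add column by column in base 16, right to left:
  7+d = 4 carry 1
  e+1+1 = 0 carry 1
  7+b+1 = 3 carry 1
  2+9+1 = c
  9+e = 7 carry 1
  2+c+1 = f
  2+2 = 4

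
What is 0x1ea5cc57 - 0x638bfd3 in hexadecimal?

0x186d0c84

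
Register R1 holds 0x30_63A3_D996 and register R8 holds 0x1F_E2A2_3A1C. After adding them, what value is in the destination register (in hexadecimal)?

0x50464613B2

Add column by column in base 16, right to left:
  6+C = 2 carry 1
  9+1+1 = B
  9+A = 3 carry 1
  D+3+1 = 1 carry 1
  3+2+1 = 6
  A+A = 4 carry 1
  3+2+1 = 6
  6+E = 4 carry 1
  0+F+1 = 0 carry 1
  3+1+1 = 5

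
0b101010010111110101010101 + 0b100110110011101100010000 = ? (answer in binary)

0b1010001001011100001100101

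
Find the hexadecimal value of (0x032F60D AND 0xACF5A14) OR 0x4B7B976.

0x4B7FB76

0x032F60D AND 0xACF5A14 = 0x0025204.
Then OR with 0x4B7B976.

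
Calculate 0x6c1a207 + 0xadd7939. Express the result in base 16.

Add column by column in base 16, right to left:
  7+9 = 0 carry 1
  0+3+1 = 4
  2+9 = b
  a+7 = 1 carry 1
  1+d+1 = f
  c+d = 9 carry 1
  6+a+1 = 1 carry 1
  final carry 1

0x119f1b40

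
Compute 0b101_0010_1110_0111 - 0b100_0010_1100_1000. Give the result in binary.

Subtract column by column in base 2:
  1-0 → 1
  1-0 → 1
  1-0 → 1
  0-1 → 1 (borrow)
  0-0-1 → 1 (borrow)
  1-0-1 → 0
  1-1 → 0
  1-1 → 0
  0-0 → 0
  1-1 → 0
  0-0 → 0
  0-0 → 0
  1-0 → 1
  0-0 → 0
  1-1 → 0

0b1000000011111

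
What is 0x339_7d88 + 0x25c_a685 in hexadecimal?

0x596240d

Add column by column in base 16, right to left:
  8+5 = d
  8+8 = 0 carry 1
  d+6+1 = 4 carry 1
  7+a+1 = 2 carry 1
  9+c+1 = 6 carry 1
  3+5+1 = 9
  3+2 = 5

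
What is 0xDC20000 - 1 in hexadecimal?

0xDC1FFFF

The trailing 4 digits are 0, so subtracting 1 borrows through: they become F and the next digit up decrements.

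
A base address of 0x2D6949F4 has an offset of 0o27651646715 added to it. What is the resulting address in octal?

0o35404113701

0x2D6949F4 = 0o5532244764 in octal.
Add column by column in base 8, right to left:
  4+5 = 1 carry 1
  6+1+1 = 0 carry 1
  7+7+1 = 7 carry 1
  4+6+1 = 3 carry 1
  4+4+1 = 1 carry 1
  2+6+1 = 1 carry 1
  2+1+1 = 4
  3+5 = 0 carry 1
  5+6+1 = 4 carry 1
  5+7+1 = 5 carry 1
  0+2+1 = 3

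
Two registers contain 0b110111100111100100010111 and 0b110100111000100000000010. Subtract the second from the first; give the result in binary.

0b10101111000100010101

Subtract column by column in base 2:
  1-0 → 1
  1-1 → 0
  1-0 → 1
  0-0 → 0
  1-0 → 1
  0-0 → 0
  0-0 → 0
  0-0 → 0
  1-0 → 1
  0-0 → 0
  0-0 → 0
  1-1 → 0
  1-0 → 1
  1-0 → 1
  1-0 → 1
  0-1 → 1 (borrow)
  0-1-1 → 0 (borrow)
  1-1-1 → 1 (borrow)
  1-0-1 → 0
  1-0 → 1
  1-1 → 0
  0-0 → 0
  1-1 → 0
  1-1 → 0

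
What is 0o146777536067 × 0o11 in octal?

0o1636775116757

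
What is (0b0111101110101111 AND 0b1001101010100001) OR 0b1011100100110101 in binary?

0b1011101110110101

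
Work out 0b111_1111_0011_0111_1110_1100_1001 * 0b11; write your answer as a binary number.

0b10111110110100111110001011011

Multiply each base-2 digit by 3, carrying:
  1×3 = 3 → write 1 carry 1
  0×3+1 = 1 → write 1
  0×3 = 0 → write 0
  1×3 = 3 → write 1 carry 1
  0×3+1 = 1 → write 1
  0×3 = 0 → write 0
  1×3 = 3 → write 1 carry 1
  1×3+1 = 4 → write 0 carry 2
  0×3+2 = 2 → write 0 carry 1
  1×3+1 = 4 → write 0 carry 2
  1×3+2 = 5 → write 1 carry 2
  1×3+2 = 5 → write 1 carry 2
  1×3+2 = 5 → write 1 carry 2
  1×3+2 = 5 → write 1 carry 2
  1×3+2 = 5 → write 1 carry 2
  0×3+2 = 2 → write 0 carry 1
  1×3+1 = 4 → write 0 carry 2
  1×3+2 = 5 → write 1 carry 2
  0×3+2 = 2 → write 0 carry 1
  0×3+1 = 1 → write 1
  1×3 = 3 → write 1 carry 1
  1×3+1 = 4 → write 0 carry 2
  1×3+2 = 5 → write 1 carry 2
  1×3+2 = 5 → write 1 carry 2
  1×3+2 = 5 → write 1 carry 2
  1×3+2 = 5 → write 1 carry 2
  1×3+2 = 5 → write 1 carry 2
  remaining carry: 10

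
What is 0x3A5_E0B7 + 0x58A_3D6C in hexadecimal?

0x9301E23

Add column by column in base 16, right to left:
  7+C = 3 carry 1
  B+6+1 = 2 carry 1
  0+D+1 = E
  E+3 = 1 carry 1
  5+A+1 = 0 carry 1
  A+8+1 = 3 carry 1
  3+5+1 = 9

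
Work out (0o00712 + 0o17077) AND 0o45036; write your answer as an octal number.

Add column by column in base 8, right to left:
  2+7 = 1 carry 1
  1+7+1 = 1 carry 1
  7+0+1 = 0 carry 1
  0+7+1 = 0 carry 1
  0+1+1 = 2
Sum = 0o20011; now AND with 0o45036:
  2&4=0, 0&5=0, 0&0=0, 1&3=1, 1&6=0

0o10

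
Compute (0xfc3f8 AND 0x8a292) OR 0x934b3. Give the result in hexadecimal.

0x9b6b3

0xfc3f8 AND 0x8a292 = 0x88290.
Then OR with 0x934b3.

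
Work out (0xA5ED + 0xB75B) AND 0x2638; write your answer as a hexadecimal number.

Add column by column in base 16, right to left:
  D+B = 8 carry 1
  E+5+1 = 4 carry 1
  5+7+1 = D
  A+B = 5 carry 1
  final carry 1
Sum = 0x15D48; now AND with 0x2638:
  1&0=0, 5&2=0, D&6=4, 4&3=0, 8&8=8

0x408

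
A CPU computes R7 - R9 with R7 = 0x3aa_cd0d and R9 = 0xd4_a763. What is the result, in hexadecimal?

Subtract column by column in base 16:
  d-3 → a
  0-6 → a (borrow)
  d-7-1 → 5
  c-a → 2
  a-4 → 6
  a-d → d (borrow)
  3-0-1 → 2

0x2d625aa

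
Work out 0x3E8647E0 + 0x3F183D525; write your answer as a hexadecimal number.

0x4300A1D05

Add column by column in base 16, right to left:
  0+5 = 5
  E+2 = 0 carry 1
  7+5+1 = D
  4+D = 1 carry 1
  6+3+1 = A
  8+8 = 0 carry 1
  E+1+1 = 0 carry 1
  3+F+1 = 3 carry 1
  0+3+1 = 4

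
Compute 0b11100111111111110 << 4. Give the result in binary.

0b111001111111111100000

Left shift by 4: append 4 zero bits.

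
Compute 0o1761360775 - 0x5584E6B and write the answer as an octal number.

0o1233311622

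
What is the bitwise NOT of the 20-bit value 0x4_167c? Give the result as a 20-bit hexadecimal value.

0xbe983

Each hex digit d becomes f−d:
  4→b, 1→e, 6→9, 7→8, c→3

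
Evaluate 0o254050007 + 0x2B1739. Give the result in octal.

0o266663500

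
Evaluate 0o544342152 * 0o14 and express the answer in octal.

0o10265232370

Multiply each base-8 digit by 12, carrying:
  2×12 = 24 → write 0 carry 3
  5×12+3 = 63 → write 7 carry 7
  1×12+7 = 19 → write 3 carry 2
  2×12+2 = 26 → write 2 carry 3
  4×12+3 = 51 → write 3 carry 6
  3×12+6 = 42 → write 2 carry 5
  4×12+5 = 53 → write 5 carry 6
  4×12+6 = 54 → write 6 carry 6
  5×12+6 = 66 → write 2 carry 8
  remaining carry: 10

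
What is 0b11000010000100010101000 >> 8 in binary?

0b110000100001000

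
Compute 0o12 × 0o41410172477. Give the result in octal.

0o517122312166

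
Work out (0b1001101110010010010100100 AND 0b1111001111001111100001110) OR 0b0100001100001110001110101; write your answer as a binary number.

0b1101001110001110001110101

0b1001101110010010010100100 AND 0b1111001111001111100001110 = 0b1001001110000010000000100.
Then OR with 0b0100001100001110001110101.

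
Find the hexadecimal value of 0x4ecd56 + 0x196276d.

Add column by column in base 16, right to left:
  6+d = 3 carry 1
  5+6+1 = c
  d+7 = 4 carry 1
  c+2+1 = f
  e+6 = 4 carry 1
  4+9+1 = e
  0+1 = 1

0x1e4f4c3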